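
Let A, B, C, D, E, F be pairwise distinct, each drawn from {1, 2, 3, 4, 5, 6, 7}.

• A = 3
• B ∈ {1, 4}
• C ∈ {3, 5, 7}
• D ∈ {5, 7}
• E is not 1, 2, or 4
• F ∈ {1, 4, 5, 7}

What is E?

A's domain is down to {3}, so A = 3. Strike 3 from C, E.
The 5 still-open variables together cover exactly {1, 4, 5, 6, 7} — 5 values for 5 variables — and 6 appears only in E's list, so E = 6.

6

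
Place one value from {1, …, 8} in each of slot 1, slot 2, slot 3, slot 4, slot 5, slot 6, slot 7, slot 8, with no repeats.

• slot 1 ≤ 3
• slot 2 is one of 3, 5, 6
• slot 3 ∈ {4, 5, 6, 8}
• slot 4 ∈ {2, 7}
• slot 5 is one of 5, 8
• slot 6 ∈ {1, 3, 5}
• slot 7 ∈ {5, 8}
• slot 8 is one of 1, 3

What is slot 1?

The 8 variables draw from only 8 values {1, 2, 3, 4, 5, 6, 7, 8}, so each is used; only slot 3 can be 4, hence slot 3 = 4.
The 7 still-open variables draw from only 7 values {1, 2, 3, 5, 6, 7, 8}, so each is used; only slot 2 can be 6, hence slot 2 = 6.
The 6 still-open variables draw from only 6 values {1, 2, 3, 5, 7, 8}, so each is used; only slot 4 can be 7, hence slot 4 = 7.
The 5 still-open variables draw from only 5 values {1, 2, 3, 5, 8}, so each is used; only slot 1 can be 2, hence slot 1 = 2.

2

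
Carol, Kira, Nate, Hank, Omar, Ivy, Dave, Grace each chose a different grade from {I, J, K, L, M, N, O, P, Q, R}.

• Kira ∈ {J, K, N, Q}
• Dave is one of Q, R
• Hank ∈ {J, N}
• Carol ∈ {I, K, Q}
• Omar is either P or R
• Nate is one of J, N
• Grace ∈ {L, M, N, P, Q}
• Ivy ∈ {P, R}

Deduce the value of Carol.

I

The 2 variables Nate and Hank are confined to {J, N}, which locks those values in; drop them from Kira, Grace.
Omar and Ivy share exactly the 2 values {P, R}; by pigeonhole those values go to them, so strike P, R from Dave, Grace.
Dave's domain is down to {Q}, so Dave = Q. Remove Q from Carol, Kira, Grace.
That leaves Kira = K. Strike K from Carol.
So Carol = I.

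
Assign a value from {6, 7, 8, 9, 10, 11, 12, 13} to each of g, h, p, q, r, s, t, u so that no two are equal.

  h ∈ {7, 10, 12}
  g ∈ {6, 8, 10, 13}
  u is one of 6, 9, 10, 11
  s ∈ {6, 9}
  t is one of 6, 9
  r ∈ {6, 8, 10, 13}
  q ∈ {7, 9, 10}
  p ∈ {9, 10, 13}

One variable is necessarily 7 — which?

q

Among the 8 variables, 11 fits only u (and all 8 values in {6, 7, 8, 9, 10, 11, 12, 13} must be used), so u = 11.
Among the 7 still-open variables, 12 fits only h (and all 7 values in {6, 7, 8, 9, 10, 12, 13} must be used), so h = 12.
Among the 6 still-open variables, 7 fits only q (and all 6 values in {6, 7, 8, 9, 10, 13} must be used), so q = 7.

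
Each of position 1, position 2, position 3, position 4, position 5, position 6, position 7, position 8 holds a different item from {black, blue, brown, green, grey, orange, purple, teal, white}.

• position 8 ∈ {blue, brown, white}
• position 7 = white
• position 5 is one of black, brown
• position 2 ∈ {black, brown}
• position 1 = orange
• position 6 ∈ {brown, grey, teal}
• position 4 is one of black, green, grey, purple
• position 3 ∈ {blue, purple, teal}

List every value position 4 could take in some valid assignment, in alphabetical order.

position 1 has just one choice, so position 1 = orange.
position 7 must be white (only option left). Strike white from position 8.
The 2 variables position 2 and position 5 are confined to {black, brown}, which locks those values in; drop them from position 4, position 6, position 8.
That leaves position 8 = blue. Remove blue from position 3.
No further eliminations apply; position 4 can still be any of green, grey, purple.

green, grey, purple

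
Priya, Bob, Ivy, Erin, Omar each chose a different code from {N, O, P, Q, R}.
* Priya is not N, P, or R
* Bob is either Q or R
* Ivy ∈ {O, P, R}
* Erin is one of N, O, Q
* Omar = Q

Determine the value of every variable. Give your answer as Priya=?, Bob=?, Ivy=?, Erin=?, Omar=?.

Omar has just one choice, so Omar = Q. Eliminate Q elsewhere: Priya, Bob, Erin.
Priya has just one choice, so Priya = O. Eliminate O elsewhere: Ivy, Erin.
Bob has just one choice, so Bob = R. So Ivy can't be R.
Ivy has just one choice, so Ivy = P.
Erin has just one choice, so Erin = N.

Priya=O, Bob=R, Ivy=P, Erin=N, Omar=Q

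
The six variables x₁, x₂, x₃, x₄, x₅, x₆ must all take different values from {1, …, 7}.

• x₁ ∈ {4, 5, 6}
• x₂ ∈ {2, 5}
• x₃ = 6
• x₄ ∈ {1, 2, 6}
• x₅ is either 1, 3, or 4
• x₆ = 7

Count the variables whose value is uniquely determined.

2

x₃ has just one choice, so x₃ = 6. So x₁, x₄ can't be 6.
That leaves x₆ = 7.
Determined: x₃=6, x₆=7. The other variables each still have more than one consistent value. That makes 2.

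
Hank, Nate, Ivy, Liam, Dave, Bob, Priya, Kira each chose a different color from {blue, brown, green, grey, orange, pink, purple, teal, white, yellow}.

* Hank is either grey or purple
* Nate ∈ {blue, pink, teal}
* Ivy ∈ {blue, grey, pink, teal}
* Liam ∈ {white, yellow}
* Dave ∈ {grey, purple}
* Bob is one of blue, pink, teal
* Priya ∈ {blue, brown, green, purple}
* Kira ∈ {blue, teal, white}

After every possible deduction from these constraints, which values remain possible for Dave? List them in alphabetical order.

Hank and Dave share exactly the 2 values {grey, purple}; by pigeonhole those values go to them, so strike grey, purple from Ivy, Priya.
Nate, Ivy, Bob between them cover only {blue, pink, teal} — a naked triple. Remove those values from Priya, Kira.
Kira must be white (only option left). Strike white from Liam.
That leaves Liam = yellow.
No further eliminations apply; Dave can still be any of grey, purple.

grey, purple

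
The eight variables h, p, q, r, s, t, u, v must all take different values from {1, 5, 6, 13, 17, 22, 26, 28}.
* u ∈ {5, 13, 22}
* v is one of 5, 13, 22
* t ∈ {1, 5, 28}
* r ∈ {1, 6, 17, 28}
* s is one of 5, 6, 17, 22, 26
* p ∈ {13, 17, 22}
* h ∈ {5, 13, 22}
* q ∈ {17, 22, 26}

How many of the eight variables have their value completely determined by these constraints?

3

h, u, v share exactly the 3 values {5, 13, 22}; by pigeonhole those values go to them, so strike 5, 13, 22 from p, q, s, t.
p's domain is down to {17}, so p = 17. Eliminate 17 elsewhere: q, r, s.
q has just one choice, so q = 26. Remove 26 from s.
s must be 6 (only option left). Remove 6 from r.
Determined: p=17, q=26, s=6. The other variables each still have more than one consistent value. That makes 3.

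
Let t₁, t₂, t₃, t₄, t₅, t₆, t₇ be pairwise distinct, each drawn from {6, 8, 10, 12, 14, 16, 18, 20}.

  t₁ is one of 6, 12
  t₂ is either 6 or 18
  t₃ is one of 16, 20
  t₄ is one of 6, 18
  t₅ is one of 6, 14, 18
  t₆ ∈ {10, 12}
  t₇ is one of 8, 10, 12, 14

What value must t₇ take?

8

t₂ and t₄ share exactly the 2 values {6, 18}; by pigeonhole those values go to them, so strike 6, 18 from t₁, t₅.
That leaves t₁ = 12. Remove 12 from t₆, t₇.
t₅'s domain is down to {14}, so t₅ = 14. Strike 14 from t₇.
t₆ must be 10 (only option left). Eliminate 10 elsewhere: t₇.
So t₇ = 8.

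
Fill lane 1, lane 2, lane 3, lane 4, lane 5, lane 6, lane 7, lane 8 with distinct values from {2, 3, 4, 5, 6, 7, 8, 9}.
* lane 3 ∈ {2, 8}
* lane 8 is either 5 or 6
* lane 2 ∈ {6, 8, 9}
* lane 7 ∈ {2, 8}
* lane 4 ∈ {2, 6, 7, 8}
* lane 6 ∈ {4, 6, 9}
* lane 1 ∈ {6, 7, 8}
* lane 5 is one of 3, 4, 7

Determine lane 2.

The 8 variables draw from only 8 values {2, 3, 4, 5, 6, 7, 8, 9}, so each is used; only lane 5 can be 3, hence lane 5 = 3.
The 7 still-open variables draw from only 7 values {2, 4, 5, 6, 7, 8, 9}, so each is used; only lane 6 can be 4, hence lane 6 = 4.
The 6 still-open variables draw from only 6 values {2, 5, 6, 7, 8, 9}, so each is used; only lane 8 can be 5, hence lane 8 = 5.
The 5 still-open variables together cover exactly {2, 6, 7, 8, 9} — 5 values for 5 variables — and 9 appears only in lane 2's list, so lane 2 = 9.

9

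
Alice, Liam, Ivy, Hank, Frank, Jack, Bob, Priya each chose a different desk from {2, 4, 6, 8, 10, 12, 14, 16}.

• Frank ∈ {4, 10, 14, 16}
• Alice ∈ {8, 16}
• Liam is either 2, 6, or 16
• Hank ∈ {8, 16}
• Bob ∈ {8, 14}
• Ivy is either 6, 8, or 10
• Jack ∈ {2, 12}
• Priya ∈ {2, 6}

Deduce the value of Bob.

The 8 variables together cover exactly {2, 4, 6, 8, 10, 12, 14, 16} — 8 values for 8 variables — and 4 appears only in Frank's list, so Frank = 4.
The 7 still-open variables draw from only 7 values {2, 6, 8, 10, 12, 14, 16}, so each is used; only Ivy can be 10, hence Ivy = 10.
Among the 6 still-open variables, 12 fits only Jack (and all 6 values in {2, 6, 8, 12, 14, 16} must be used), so Jack = 12.
The 5 still-open variables together cover exactly {2, 6, 8, 14, 16} — 5 values for 5 variables — and 14 appears only in Bob's list, so Bob = 14.

14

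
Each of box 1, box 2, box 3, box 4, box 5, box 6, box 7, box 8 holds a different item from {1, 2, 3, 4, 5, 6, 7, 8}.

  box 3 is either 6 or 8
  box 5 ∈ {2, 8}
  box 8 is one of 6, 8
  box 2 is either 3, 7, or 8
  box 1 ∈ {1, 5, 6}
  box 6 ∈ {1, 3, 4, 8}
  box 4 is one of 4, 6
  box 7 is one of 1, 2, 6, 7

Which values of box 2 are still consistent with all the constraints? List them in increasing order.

Among the 8 variables, 5 fits only box 1 (and all 8 values in {1, 2, 3, 4, 5, 6, 7, 8} must be used), so box 1 = 5.
box 3 and box 8 share exactly the 2 values {6, 8}; by pigeonhole those values go to them, so strike 6, 8 from box 2, box 4, box 5, box 6, box 7.
box 4 must be 4 (only option left). Remove 4 from box 6.
That leaves box 5 = 2. So box 7 can't be 2.
No further eliminations apply; box 2 can still be any of 3, 7.

3, 7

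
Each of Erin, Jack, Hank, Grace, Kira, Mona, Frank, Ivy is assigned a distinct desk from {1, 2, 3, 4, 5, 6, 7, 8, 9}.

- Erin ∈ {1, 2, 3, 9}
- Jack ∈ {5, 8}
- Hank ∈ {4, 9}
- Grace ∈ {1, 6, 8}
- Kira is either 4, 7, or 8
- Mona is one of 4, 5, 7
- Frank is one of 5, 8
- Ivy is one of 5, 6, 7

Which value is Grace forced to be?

1

Jack and Frank between them cover only {5, 8} — a naked pair. Remove those values from Grace, Kira, Mona, Ivy.
The 2 variables Kira and Mona are confined to {4, 7}, which locks those values in; drop them from Hank, Ivy.
That leaves Hank = 9. So Erin can't be 9.
Ivy must be 6 (only option left). So Grace can't be 6.
So Grace = 1.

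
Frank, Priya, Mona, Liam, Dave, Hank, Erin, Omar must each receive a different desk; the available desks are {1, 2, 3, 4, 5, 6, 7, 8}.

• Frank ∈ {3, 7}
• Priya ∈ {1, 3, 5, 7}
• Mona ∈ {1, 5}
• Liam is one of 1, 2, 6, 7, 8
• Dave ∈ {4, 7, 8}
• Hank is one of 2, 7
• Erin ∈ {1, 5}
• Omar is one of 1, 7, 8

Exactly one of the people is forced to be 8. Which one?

Among the 8 variables, 4 fits only Dave (and all 8 values in {1, 2, 3, 4, 5, 6, 7, 8} must be used), so Dave = 4.
The 7 still-open variables draw from only 7 values {1, 2, 3, 5, 6, 7, 8}, so each is used; only Liam can be 6, hence Liam = 6.
Among the 6 still-open variables, 2 fits only Hank (and all 6 values in {1, 2, 3, 5, 7, 8} must be used), so Hank = 2.
Among the 5 still-open variables, 8 fits only Omar (and all 5 values in {1, 3, 5, 7, 8} must be used), so Omar = 8.

Omar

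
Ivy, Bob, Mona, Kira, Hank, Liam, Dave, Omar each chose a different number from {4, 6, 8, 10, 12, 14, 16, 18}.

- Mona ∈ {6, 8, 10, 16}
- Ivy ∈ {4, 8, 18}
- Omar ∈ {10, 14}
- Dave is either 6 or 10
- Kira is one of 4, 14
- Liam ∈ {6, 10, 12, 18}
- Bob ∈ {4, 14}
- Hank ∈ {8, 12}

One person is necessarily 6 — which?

The 8 variables draw from only 8 values {4, 6, 8, 10, 12, 14, 16, 18}, so each is used; only Mona can be 16, hence Mona = 16.
Bob and Kira between them cover only {4, 14} — a naked pair. Remove those values from Ivy, Omar.
Omar's domain is down to {10}, so Omar = 10. So Liam, Dave can't be 10.
So 6 goes to Dave.

Dave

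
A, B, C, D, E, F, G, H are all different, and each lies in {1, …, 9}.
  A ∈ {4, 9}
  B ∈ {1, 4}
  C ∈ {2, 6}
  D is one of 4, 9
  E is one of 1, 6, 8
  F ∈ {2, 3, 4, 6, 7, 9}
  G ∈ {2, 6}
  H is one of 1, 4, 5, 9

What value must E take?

The 2 variables A and D are confined to {4, 9}, which locks those values in; drop them from B, F, H.
B must be 1 (only option left). Eliminate 1 elsewhere: E, H.
That leaves H = 5.
C and G between them cover only {2, 6} — a naked pair. Remove those values from E, F.
So E = 8.

8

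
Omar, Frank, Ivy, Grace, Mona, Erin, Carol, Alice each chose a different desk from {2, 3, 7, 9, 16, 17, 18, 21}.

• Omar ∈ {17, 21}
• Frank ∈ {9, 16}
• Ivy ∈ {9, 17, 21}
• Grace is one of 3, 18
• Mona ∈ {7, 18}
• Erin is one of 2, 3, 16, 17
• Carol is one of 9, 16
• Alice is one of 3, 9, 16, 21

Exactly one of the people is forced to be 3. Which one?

Alice

The 8 variables together cover exactly {2, 3, 7, 9, 16, 17, 18, 21} — 8 values for 8 variables — and 2 appears only in Erin's list, so Erin = 2.
The 7 still-open variables together cover exactly {3, 7, 9, 16, 17, 18, 21} — 7 values for 7 variables — and 7 appears only in Mona's list, so Mona = 7.
The 6 still-open variables draw from only 6 values {3, 9, 16, 17, 18, 21}, so each is used; only Grace can be 18, hence Grace = 18.
Among the 5 still-open variables, 3 fits only Alice (and all 5 values in {3, 9, 16, 17, 21} must be used), so Alice = 3.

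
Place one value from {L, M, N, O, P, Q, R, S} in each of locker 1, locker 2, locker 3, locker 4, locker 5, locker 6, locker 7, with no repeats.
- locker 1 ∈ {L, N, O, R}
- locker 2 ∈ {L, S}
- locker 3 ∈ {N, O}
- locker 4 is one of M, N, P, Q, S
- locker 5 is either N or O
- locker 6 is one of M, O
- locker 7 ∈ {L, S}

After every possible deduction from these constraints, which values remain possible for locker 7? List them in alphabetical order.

locker 2 and locker 7 between them cover only {L, S} — a naked pair. Remove those values from locker 1, locker 4.
locker 3 and locker 5 between them cover only {N, O} — a naked pair. Remove those values from locker 1, locker 4, locker 6.
locker 1's domain is down to {R}, so locker 1 = R.
locker 6 has just one choice, so locker 6 = M. So locker 4 can't be M.
No further eliminations apply; locker 7 can still be any of L, S.

L, S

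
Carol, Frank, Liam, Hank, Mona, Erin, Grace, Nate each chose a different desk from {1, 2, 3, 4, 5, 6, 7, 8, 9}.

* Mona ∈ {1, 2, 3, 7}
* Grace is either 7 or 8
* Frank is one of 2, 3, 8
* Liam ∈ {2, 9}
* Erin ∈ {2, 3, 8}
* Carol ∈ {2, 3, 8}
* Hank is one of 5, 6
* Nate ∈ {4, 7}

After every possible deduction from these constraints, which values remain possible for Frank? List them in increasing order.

Carol, Frank, Erin between them cover only {2, 3, 8} — a naked triple. Remove those values from Liam, Mona, Grace.
That leaves Liam = 9.
Grace has just one choice, so Grace = 7. So Mona, Nate can't be 7.
Nate must be 4 (only option left).
That leaves Mona = 1.
No further eliminations apply; Frank can still be any of 2, 3, 8.

2, 3, 8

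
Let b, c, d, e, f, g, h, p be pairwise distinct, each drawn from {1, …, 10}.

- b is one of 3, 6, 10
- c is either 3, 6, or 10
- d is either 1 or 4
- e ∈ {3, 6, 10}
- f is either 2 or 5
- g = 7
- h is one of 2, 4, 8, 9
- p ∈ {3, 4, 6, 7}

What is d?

g's domain is down to {7}, so g = 7. Strike 7 from p.
b, c, e share exactly the 3 values {3, 6, 10}; by pigeonhole those values go to them, so strike 3, 6, 10 from p.
p must be 4 (only option left). Remove 4 from d, h.
So d = 1.

1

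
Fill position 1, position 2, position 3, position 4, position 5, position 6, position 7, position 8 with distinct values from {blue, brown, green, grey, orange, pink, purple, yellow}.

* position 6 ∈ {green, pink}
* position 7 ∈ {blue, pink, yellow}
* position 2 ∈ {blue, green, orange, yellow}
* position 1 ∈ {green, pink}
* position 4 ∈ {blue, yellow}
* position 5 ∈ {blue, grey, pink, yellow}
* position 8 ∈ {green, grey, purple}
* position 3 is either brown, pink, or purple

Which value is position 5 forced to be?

The 8 variables together cover exactly {blue, brown, green, grey, orange, pink, purple, yellow} — 8 values for 8 variables — and brown appears only in position 3's list, so position 3 = brown.
The 7 still-open variables together cover exactly {blue, green, grey, orange, pink, purple, yellow} — 7 values for 7 variables — and orange appears only in position 2's list, so position 2 = orange.
The 6 still-open variables draw from only 6 values {blue, green, grey, pink, purple, yellow}, so each is used; only position 8 can be purple, hence position 8 = purple.
The 5 still-open variables draw from only 5 values {blue, green, grey, pink, yellow}, so each is used; only position 5 can be grey, hence position 5 = grey.

grey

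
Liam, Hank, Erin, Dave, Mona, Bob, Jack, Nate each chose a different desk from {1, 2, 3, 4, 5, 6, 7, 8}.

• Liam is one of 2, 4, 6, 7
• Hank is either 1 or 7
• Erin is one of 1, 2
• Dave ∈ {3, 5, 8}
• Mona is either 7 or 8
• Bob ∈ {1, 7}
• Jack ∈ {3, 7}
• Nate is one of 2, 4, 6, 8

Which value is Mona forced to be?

The 8 variables draw from only 8 values {1, 2, 3, 4, 5, 6, 7, 8}, so each is used; only Dave can be 5, hence Dave = 5.
Among the 7 still-open variables, 3 fits only Jack (and all 7 values in {1, 2, 3, 4, 6, 7, 8} must be used), so Jack = 3.
Hank and Bob share exactly the 2 values {1, 7}; by pigeonhole those values go to them, so strike 1, 7 from Liam, Erin, Mona.
So Mona = 8.

8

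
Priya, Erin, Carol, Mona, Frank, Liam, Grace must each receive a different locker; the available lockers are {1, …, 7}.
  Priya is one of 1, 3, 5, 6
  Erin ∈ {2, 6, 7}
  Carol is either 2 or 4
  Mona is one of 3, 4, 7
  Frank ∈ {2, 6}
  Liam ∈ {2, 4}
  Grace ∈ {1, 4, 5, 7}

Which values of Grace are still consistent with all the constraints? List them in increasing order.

1, 5

The 2 variables Carol and Liam are confined to {2, 4}, which locks those values in; drop them from Erin, Mona, Frank, Grace.
That leaves Frank = 6. Remove 6 from Priya, Erin.
Erin must be 7 (only option left). So Mona, Grace can't be 7.
Mona has just one choice, so Mona = 3. Remove 3 from Priya.
No further eliminations apply; Grace can still be any of 1, 5.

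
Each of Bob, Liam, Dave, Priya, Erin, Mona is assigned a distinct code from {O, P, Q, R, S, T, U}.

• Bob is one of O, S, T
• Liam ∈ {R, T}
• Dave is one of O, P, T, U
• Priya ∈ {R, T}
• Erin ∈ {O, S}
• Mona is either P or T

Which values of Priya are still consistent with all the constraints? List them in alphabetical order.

The 6 variables together cover exactly {O, P, R, S, T, U} — 6 values for 6 variables — and U appears only in Dave's list, so Dave = U.
Among the 5 still-open variables, P fits only Mona (and all 5 values in {O, P, R, S, T} must be used), so Mona = P.
Liam and Priya between them cover only {R, T} — a naked pair. Remove those values from Bob.
No further eliminations apply; Priya can still be any of R, T.

R, T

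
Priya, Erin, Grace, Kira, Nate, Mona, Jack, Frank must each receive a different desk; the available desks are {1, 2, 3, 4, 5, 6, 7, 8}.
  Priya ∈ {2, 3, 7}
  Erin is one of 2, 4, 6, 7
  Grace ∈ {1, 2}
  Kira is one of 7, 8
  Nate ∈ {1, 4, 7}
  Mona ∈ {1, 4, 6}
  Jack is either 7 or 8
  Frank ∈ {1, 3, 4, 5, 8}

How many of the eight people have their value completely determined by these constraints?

The 8 variables draw from only 8 values {1, 2, 3, 4, 5, 6, 7, 8}, so each is used; only Frank can be 5, hence Frank = 5.
The 7 still-open variables together cover exactly {1, 2, 3, 4, 6, 7, 8} — 7 values for 7 variables — and 3 appears only in Priya's list, so Priya = 3.
Kira and Jack share exactly the 2 values {7, 8}; by pigeonhole those values go to them, so strike 7, 8 from Erin, Nate.
Determined: Priya=3, Frank=5. The other people each still have more than one consistent value. That makes 2.

2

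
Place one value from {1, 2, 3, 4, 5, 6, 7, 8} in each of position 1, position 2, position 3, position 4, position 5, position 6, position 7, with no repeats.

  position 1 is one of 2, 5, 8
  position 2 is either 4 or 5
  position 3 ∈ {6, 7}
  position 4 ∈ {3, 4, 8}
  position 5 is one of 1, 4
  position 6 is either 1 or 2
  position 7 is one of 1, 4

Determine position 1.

position 5 and position 7 share exactly the 2 values {1, 4}; by pigeonhole those values go to them, so strike 1, 4 from position 2, position 4, position 6.
position 2 must be 5 (only option left). So position 1 can't be 5.
That leaves position 6 = 2. Strike 2 from position 1.
So position 1 = 8.

8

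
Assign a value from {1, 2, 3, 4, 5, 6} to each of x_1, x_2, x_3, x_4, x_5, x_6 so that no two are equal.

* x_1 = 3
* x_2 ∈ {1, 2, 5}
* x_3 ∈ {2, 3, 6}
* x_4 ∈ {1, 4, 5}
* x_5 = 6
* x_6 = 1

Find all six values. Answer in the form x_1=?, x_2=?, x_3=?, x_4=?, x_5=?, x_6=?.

x_1=3, x_2=5, x_3=2, x_4=4, x_5=6, x_6=1

x_1's domain is down to {3}, so x_1 = 3. So x_3 can't be 3.
x_5 must be 6 (only option left). Remove 6 from x_3.
x_6 has just one choice, so x_6 = 1. Remove 1 from x_2, x_4.
x_3 must be 2 (only option left). Eliminate 2 elsewhere: x_2.
x_2's domain is down to {5}, so x_2 = 5. Strike 5 from x_4.
That leaves x_4 = 4.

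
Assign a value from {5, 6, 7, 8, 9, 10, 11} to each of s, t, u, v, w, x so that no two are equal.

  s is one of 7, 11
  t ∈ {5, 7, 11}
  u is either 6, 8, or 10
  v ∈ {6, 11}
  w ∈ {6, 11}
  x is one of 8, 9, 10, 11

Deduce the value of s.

7

v and w between them cover only {6, 11} — a naked pair. Remove those values from s, t, u, x.
So s = 7.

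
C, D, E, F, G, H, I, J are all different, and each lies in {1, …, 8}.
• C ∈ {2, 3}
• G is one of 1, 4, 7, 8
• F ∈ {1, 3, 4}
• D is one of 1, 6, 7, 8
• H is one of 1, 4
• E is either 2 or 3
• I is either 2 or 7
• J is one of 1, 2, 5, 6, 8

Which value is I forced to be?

7

The 8 variables draw from only 8 values {1, 2, 3, 4, 5, 6, 7, 8}, so each is used; only J can be 5, hence J = 5.
The 7 still-open variables draw from only 7 values {1, 2, 3, 4, 6, 7, 8}, so each is used; only D can be 6, hence D = 6.
Among the 6 still-open variables, 8 fits only G (and all 6 values in {1, 2, 3, 4, 7, 8} must be used), so G = 8.
The 5 still-open variables together cover exactly {1, 2, 3, 4, 7} — 5 values for 5 variables — and 7 appears only in I's list, so I = 7.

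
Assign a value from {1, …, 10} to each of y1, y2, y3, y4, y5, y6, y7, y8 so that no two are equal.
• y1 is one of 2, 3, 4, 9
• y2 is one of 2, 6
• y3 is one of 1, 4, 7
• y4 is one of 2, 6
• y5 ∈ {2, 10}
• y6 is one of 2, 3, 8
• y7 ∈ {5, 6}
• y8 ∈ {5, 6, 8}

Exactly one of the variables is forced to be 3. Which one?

y6

y2 and y4 share exactly the 2 values {2, 6}; by pigeonhole those values go to them, so strike 2, 6 from y1, y5, y6, y7, y8.
That leaves y5 = 10.
y7 must be 5 (only option left). Strike 5 from y8.
y8 must be 8 (only option left). Eliminate 8 elsewhere: y6.
So 3 goes to y6.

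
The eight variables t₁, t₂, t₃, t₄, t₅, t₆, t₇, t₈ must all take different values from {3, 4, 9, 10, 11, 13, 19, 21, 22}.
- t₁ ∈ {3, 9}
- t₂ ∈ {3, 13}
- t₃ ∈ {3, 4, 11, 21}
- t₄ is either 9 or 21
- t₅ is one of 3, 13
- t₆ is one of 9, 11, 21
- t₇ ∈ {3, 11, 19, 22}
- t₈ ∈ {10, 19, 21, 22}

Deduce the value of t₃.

t₂ and t₅ share exactly the 2 values {3, 13}; by pigeonhole those values go to them, so strike 3, 13 from t₁, t₃, t₇.
t₁ must be 9 (only option left). Eliminate 9 elsewhere: t₄, t₆.
t₄ must be 21 (only option left). Eliminate 21 elsewhere: t₃, t₆, t₈.
t₆ must be 11 (only option left). Remove 11 from t₃, t₇.
So t₃ = 4.

4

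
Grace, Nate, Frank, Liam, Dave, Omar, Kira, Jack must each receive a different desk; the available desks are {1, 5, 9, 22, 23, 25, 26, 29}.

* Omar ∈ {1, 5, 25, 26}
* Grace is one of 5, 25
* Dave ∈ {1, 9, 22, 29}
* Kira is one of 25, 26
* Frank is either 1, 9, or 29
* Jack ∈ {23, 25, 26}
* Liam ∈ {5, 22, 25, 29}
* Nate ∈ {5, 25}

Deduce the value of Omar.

1

Among the 8 variables, 23 fits only Jack (and all 8 values in {1, 5, 9, 22, 23, 25, 26, 29} must be used), so Jack = 23.
Grace and Nate between them cover only {5, 25} — a naked pair. Remove those values from Liam, Omar, Kira.
That leaves Kira = 26. So Omar can't be 26.
So Omar = 1.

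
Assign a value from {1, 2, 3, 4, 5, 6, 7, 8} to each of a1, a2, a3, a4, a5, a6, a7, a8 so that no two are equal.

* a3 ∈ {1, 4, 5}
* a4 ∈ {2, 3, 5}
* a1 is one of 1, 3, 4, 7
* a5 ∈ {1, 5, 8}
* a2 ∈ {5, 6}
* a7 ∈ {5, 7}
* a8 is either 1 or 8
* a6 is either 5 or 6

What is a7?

The 8 variables draw from only 8 values {1, 2, 3, 4, 5, 6, 7, 8}, so each is used; only a4 can be 2, hence a4 = 2.
Among the 7 still-open variables, 3 fits only a1 (and all 7 values in {1, 3, 4, 5, 6, 7, 8} must be used), so a1 = 3.
The 6 still-open variables draw from only 6 values {1, 4, 5, 6, 7, 8}, so each is used; only a3 can be 4, hence a3 = 4.
The 5 still-open variables draw from only 5 values {1, 5, 6, 7, 8}, so each is used; only a7 can be 7, hence a7 = 7.

7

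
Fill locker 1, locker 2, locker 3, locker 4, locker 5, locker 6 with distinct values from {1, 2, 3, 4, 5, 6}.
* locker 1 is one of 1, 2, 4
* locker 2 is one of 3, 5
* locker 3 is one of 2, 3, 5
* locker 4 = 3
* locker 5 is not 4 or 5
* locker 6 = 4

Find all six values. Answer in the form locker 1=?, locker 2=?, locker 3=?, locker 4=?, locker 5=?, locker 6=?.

locker 1=1, locker 2=5, locker 3=2, locker 4=3, locker 5=6, locker 6=4

locker 4's domain is down to {3}, so locker 4 = 3. Eliminate 3 elsewhere: locker 2, locker 3, locker 5.
locker 6 has just one choice, so locker 6 = 4. Remove 4 from locker 1.
locker 2 has just one choice, so locker 2 = 5. So locker 3 can't be 5.
locker 3 has just one choice, so locker 3 = 2. Remove 2 from locker 1, locker 5.
locker 1's domain is down to {1}, so locker 1 = 1. Eliminate 1 elsewhere: locker 5.
That leaves locker 5 = 6.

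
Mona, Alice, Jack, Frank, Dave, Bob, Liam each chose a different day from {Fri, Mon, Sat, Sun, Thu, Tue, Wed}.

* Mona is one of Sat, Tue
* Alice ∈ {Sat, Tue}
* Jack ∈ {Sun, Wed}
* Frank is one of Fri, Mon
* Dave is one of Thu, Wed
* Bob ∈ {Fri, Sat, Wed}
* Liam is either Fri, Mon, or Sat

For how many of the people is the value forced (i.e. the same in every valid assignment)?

3

The 7 variables together cover exactly {Fri, Mon, Sat, Sun, Thu, Tue, Wed} — 7 values for 7 variables — and Sun appears only in Jack's list, so Jack = Sun.
The 6 still-open variables together cover exactly {Fri, Mon, Sat, Thu, Tue, Wed} — 6 values for 6 variables — and Thu appears only in Dave's list, so Dave = Thu.
Among the 5 still-open variables, Wed fits only Bob (and all 5 values in {Fri, Mon, Sat, Tue, Wed} must be used), so Bob = Wed.
Mona and Alice share exactly the 2 values {Sat, Tue}; by pigeonhole those values go to them, so strike Sat, Tue from Liam.
Determined: Jack=Sun, Dave=Thu, Bob=Wed. The other people each still have more than one consistent value. That makes 3.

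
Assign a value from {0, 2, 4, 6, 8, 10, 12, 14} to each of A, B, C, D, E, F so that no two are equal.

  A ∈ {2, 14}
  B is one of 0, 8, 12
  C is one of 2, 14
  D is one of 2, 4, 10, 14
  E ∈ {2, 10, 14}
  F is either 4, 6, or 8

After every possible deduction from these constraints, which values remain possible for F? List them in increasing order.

6, 8

A and C between them cover only {2, 14} — a naked pair. Remove those values from D, E.
E's domain is down to {10}, so E = 10. Strike 10 from D.
D must be 4 (only option left). Strike 4 from F.
No further eliminations apply; F can still be any of 6, 8.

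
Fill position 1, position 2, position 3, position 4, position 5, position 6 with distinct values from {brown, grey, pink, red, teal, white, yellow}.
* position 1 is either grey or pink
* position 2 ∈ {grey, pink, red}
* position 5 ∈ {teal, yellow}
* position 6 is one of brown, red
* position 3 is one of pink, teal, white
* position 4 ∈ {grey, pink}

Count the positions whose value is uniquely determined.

2

The 2 variables position 1 and position 4 are confined to {grey, pink}, which locks those values in; drop them from position 2, position 3.
That leaves position 2 = red. Strike red from position 6.
position 6 must be brown (only option left).
Determined: position 2=red, position 6=brown. The other positions each still have more than one consistent value. That makes 2.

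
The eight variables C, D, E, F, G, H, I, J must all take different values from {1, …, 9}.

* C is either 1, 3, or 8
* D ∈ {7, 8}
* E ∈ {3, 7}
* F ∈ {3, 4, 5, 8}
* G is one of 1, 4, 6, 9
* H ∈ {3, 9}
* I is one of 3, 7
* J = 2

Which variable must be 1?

J's domain is down to {2}, so J = 2.
E and I share exactly the 2 values {3, 7}; by pigeonhole those values go to them, so strike 3, 7 from C, D, F, H.
D must be 8 (only option left). Eliminate 8 elsewhere: C, F.
So 1 goes to C.

C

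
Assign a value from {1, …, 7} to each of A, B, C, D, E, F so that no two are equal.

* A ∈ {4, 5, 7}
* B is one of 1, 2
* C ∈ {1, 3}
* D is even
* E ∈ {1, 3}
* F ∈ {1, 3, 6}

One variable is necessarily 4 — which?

The 2 variables C and E are confined to {1, 3}, which locks those values in; drop them from B, F.
B's domain is down to {2}, so B = 2. Remove 2 from D.
F has just one choice, so F = 6. Remove 6 from D.
So 4 goes to D.

D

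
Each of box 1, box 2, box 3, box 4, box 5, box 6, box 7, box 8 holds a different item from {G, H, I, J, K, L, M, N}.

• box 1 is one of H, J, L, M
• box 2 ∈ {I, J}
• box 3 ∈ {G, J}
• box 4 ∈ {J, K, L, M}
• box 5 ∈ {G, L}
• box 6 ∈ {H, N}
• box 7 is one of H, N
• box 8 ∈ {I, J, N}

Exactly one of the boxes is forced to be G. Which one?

The 8 variables together cover exactly {G, H, I, J, K, L, M, N} — 8 values for 8 variables — and K appears only in box 4's list, so box 4 = K.
The 7 still-open variables together cover exactly {G, H, I, J, L, M, N} — 7 values for 7 variables — and M appears only in box 1's list, so box 1 = M.
The 6 still-open variables together cover exactly {G, H, I, J, L, N} — 6 values for 6 variables — and L appears only in box 5's list, so box 5 = L.
The 5 still-open variables draw from only 5 values {G, H, I, J, N}, so each is used; only box 3 can be G, hence box 3 = G.

box 3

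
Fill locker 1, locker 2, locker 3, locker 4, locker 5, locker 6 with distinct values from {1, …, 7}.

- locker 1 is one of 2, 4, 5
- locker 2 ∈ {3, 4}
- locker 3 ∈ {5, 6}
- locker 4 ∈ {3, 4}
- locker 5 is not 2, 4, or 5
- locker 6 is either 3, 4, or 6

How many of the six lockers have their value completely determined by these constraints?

3

locker 2 and locker 4 between them cover only {3, 4} — a naked pair. Remove those values from locker 1, locker 5, locker 6.
locker 6's domain is down to {6}, so locker 6 = 6. Remove 6 from locker 3, locker 5.
locker 3 has just one choice, so locker 3 = 5. Eliminate 5 elsewhere: locker 1.
That leaves locker 1 = 2.
Determined: locker 1=2, locker 3=5, locker 6=6. The other lockers each still have more than one consistent value. That makes 3.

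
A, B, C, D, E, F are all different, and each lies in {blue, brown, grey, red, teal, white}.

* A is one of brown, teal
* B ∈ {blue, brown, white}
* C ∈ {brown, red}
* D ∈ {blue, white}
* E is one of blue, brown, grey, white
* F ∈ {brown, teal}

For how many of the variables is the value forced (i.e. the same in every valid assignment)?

The 6 variables draw from only 6 values {blue, brown, grey, red, teal, white}, so each is used; only E can be grey, hence E = grey.
Among the 5 still-open variables, red fits only C (and all 5 values in {blue, brown, red, teal, white} must be used), so C = red.
The 2 variables A and F are confined to {brown, teal}, which locks those values in; drop them from B.
Determined: C=red, E=grey. The other variables each still have more than one consistent value. That makes 2.

2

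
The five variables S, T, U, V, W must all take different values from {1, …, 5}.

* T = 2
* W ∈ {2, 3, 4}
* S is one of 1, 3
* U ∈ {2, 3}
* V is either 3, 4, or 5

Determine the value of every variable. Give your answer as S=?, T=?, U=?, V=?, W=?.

S=1, T=2, U=3, V=5, W=4

T's domain is down to {2}, so T = 2. Remove 2 from U, W.
U must be 3 (only option left). Strike 3 from S, V, W.
That leaves W = 4. Eliminate 4 elsewhere: V.
That leaves S = 1.
That leaves V = 5.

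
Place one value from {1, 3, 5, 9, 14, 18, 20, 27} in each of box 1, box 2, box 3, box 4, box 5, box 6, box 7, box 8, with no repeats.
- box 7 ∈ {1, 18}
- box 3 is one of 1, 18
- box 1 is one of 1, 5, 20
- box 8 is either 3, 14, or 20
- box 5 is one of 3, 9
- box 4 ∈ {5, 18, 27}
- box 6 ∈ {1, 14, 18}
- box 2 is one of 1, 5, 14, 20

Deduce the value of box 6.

Among the 8 variables, 9 fits only box 5 (and all 8 values in {1, 3, 5, 9, 14, 18, 20, 27} must be used), so box 5 = 9.
Among the 7 still-open variables, 3 fits only box 8 (and all 7 values in {1, 3, 5, 14, 18, 20, 27} must be used), so box 8 = 3.
Among the 6 still-open variables, 27 fits only box 4 (and all 6 values in {1, 5, 14, 18, 20, 27} must be used), so box 4 = 27.
box 3 and box 7 between them cover only {1, 18} — a naked pair. Remove those values from box 1, box 2, box 6.
So box 6 = 14.

14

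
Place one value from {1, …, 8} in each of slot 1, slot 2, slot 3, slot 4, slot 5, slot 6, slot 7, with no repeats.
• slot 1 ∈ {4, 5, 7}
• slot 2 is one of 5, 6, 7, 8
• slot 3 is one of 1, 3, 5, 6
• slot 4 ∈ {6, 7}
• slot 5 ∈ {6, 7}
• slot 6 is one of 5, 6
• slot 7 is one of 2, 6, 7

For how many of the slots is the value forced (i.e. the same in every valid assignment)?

4

The 2 variables slot 4 and slot 5 are confined to {6, 7}, which locks those values in; drop them from slot 1, slot 2, slot 3, slot 6, slot 7.
slot 6 must be 5 (only option left). Eliminate 5 elsewhere: slot 1, slot 2, slot 3.
slot 7's domain is down to {2}, so slot 7 = 2.
That leaves slot 1 = 4.
slot 2 must be 8 (only option left).
Determined: slot 1=4, slot 2=8, slot 6=5, slot 7=2. The other slots each still have more than one consistent value. That makes 4.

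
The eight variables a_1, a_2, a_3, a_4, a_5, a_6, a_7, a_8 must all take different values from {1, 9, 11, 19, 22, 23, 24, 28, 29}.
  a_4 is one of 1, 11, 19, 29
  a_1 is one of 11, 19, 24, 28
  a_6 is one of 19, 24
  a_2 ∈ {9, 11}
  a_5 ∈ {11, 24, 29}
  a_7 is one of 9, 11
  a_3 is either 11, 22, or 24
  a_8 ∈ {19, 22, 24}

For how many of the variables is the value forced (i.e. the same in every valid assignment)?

3

Among the 8 variables, 1 fits only a_4 (and all 8 values in {1, 9, 11, 19, 22, 24, 28, 29} must be used), so a_4 = 1.
The 7 still-open variables together cover exactly {9, 11, 19, 22, 24, 28, 29} — 7 values for 7 variables — and 28 appears only in a_1's list, so a_1 = 28.
Among the 6 still-open variables, 29 fits only a_5 (and all 6 values in {9, 11, 19, 22, 24, 29} must be used), so a_5 = 29.
a_2 and a_7 between them cover only {9, 11} — a naked pair. Remove those values from a_3.
Determined: a_1=28, a_4=1, a_5=29. The other variables each still have more than one consistent value. That makes 3.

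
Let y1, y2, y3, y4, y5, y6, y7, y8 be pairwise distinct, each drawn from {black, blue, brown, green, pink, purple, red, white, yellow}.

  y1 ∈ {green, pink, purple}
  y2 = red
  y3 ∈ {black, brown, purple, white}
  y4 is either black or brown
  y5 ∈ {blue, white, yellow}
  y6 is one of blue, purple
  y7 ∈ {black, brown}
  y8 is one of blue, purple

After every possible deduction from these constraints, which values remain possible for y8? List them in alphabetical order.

y2 must be red (only option left).
The 2 variables y4 and y7 are confined to {black, brown}, which locks those values in; drop them from y3.
y6 and y8 between them cover only {blue, purple} — a naked pair. Remove those values from y1, y3, y5.
That leaves y3 = white. Strike white from y5.
That leaves y5 = yellow.
No further eliminations apply; y8 can still be any of blue, purple.

blue, purple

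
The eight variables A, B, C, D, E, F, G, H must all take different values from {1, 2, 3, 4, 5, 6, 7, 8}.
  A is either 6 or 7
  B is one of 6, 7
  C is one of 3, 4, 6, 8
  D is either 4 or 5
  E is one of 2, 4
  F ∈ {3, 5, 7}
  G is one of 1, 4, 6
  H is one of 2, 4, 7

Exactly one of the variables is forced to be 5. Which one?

D

The 8 variables together cover exactly {1, 2, 3, 4, 5, 6, 7, 8} — 8 values for 8 variables — and 1 appears only in G's list, so G = 1.
The 7 still-open variables draw from only 7 values {2, 3, 4, 5, 6, 7, 8}, so each is used; only C can be 8, hence C = 8.
The 6 still-open variables together cover exactly {2, 3, 4, 5, 6, 7} — 6 values for 6 variables — and 3 appears only in F's list, so F = 3.
The 5 still-open variables together cover exactly {2, 4, 5, 6, 7} — 5 values for 5 variables — and 5 appears only in D's list, so D = 5.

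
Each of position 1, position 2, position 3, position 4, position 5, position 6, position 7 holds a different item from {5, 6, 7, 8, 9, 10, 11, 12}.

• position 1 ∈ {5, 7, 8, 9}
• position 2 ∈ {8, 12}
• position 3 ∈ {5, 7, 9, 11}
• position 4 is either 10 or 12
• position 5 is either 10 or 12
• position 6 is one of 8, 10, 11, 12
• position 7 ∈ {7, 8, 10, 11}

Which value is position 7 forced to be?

The 2 variables position 4 and position 5 are confined to {10, 12}, which locks those values in; drop them from position 2, position 6, position 7.
position 2's domain is down to {8}, so position 2 = 8. So position 1, position 6, position 7 can't be 8.
position 6 must be 11 (only option left). Remove 11 from position 3, position 7.
So position 7 = 7.

7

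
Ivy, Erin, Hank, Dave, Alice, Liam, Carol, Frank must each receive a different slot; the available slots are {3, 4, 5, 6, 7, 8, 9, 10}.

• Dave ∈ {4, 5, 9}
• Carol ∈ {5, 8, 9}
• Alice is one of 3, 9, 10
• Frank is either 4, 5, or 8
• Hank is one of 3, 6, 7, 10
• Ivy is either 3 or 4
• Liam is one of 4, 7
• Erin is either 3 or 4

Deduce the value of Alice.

10

The 8 variables draw from only 8 values {3, 4, 5, 6, 7, 8, 9, 10}, so each is used; only Hank can be 6, hence Hank = 6.
The 7 still-open variables draw from only 7 values {3, 4, 5, 7, 8, 9, 10}, so each is used; only Liam can be 7, hence Liam = 7.
The 6 still-open variables together cover exactly {3, 4, 5, 8, 9, 10} — 6 values for 6 variables — and 10 appears only in Alice's list, so Alice = 10.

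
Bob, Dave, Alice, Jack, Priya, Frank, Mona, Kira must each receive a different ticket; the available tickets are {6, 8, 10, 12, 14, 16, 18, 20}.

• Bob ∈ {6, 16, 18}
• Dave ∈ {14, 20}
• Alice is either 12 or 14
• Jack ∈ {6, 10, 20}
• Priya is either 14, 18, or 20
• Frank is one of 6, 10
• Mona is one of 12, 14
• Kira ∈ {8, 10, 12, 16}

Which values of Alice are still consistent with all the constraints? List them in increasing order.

12, 14

The 8 variables draw from only 8 values {6, 8, 10, 12, 14, 16, 18, 20}, so each is used; only Kira can be 8, hence Kira = 8.
Among the 7 still-open variables, 16 fits only Bob (and all 7 values in {6, 10, 12, 14, 16, 18, 20} must be used), so Bob = 16.
The 6 still-open variables draw from only 6 values {6, 10, 12, 14, 18, 20}, so each is used; only Priya can be 18, hence Priya = 18.
Alice and Mona share exactly the 2 values {12, 14}; by pigeonhole those values go to them, so strike 12, 14 from Dave.
Dave must be 20 (only option left). So Jack can't be 20.
No further eliminations apply; Alice can still be any of 12, 14.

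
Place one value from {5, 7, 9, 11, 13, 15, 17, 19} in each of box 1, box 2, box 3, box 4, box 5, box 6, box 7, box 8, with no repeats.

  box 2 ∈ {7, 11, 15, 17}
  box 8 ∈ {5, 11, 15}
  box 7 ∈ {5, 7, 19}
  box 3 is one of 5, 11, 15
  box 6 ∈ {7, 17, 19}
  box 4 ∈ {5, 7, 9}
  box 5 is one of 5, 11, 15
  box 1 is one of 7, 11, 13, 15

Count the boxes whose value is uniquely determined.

The 8 variables together cover exactly {5, 7, 9, 11, 13, 15, 17, 19} — 8 values for 8 variables — and 9 appears only in box 4's list, so box 4 = 9.
The 7 still-open variables draw from only 7 values {5, 7, 11, 13, 15, 17, 19}, so each is used; only box 1 can be 13, hence box 1 = 13.
The 3 variables box 3, box 5, box 8 are confined to {5, 11, 15}, which locks those values in; drop them from box 2, box 7.
Determined: box 1=13, box 4=9. The other boxes each still have more than one consistent value. That makes 2.

2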